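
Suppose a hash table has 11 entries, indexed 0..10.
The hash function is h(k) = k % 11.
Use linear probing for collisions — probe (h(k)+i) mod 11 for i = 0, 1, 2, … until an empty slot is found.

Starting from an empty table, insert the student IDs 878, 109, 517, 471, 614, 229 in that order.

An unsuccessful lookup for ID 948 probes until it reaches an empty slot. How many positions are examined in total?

3

878 hashes to 9; slot 9 is free -> place at 9.
109 hashes to 10; slot 10 is free -> place at 10.
517 hashes to 0; slot 0 is free -> place at 0.
471 hashes to 9; 9,10,0 taken -> place at 1.
614 hashes to 9; 9,10,0,1 taken -> place at 2.
229 hashes to 9; 9,10,0,1,2 taken -> place at 3.
Table: [517, 471, 614, 229, ., ., ., ., ., 878, 109]
Lookup 948: h=2, probe 2,3,4 → slot 4 empty, not found.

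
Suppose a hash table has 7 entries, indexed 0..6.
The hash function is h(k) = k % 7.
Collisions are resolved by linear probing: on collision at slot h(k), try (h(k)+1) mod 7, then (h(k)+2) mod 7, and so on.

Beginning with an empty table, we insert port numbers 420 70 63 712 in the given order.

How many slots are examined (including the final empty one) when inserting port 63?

Insert 420: h=0, slot 0 empty → index 0.
Insert 70: h=0, slot 0 occupied → index 1.
Insert 63: h=0, slots 0,1 occupied → index 2.
Insert 712: h=5, slot 5 empty → index 5.
Table: [420, 70, 63, _, _, 712, _]

3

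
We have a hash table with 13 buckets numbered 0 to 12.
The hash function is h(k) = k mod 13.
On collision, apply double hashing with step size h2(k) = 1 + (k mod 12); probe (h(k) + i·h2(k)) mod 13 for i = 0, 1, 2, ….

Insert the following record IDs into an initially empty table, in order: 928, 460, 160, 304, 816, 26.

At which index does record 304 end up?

2

Insert 928: h=5, slot 5 empty => index 5.
Insert 460: h=5, h2=5, slot 5 occupied => index 10.
Insert 160: h=4, slot 4 empty => index 4.
Insert 304: h=5, h2=5, slots 5,10 occupied => index 2.
Insert 816: h=10, h2=1, slot 10 occupied => index 11.
Insert 26: h=0, slot 0 empty => index 0.
Table: [26, ., 304, ., 160, 928, ., ., ., ., 460, 816, .]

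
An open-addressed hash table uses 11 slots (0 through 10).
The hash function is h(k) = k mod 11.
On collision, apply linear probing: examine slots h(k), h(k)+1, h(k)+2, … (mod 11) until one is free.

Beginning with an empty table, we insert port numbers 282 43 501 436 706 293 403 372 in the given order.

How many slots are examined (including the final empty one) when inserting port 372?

4

282: h=7 => slot 7
43: h=10 => slot 10
501: h=6 => slot 6
436: h=7, probe 7,8 => slot 8
706: h=2 => slot 2
293: h=7, probe 7,8,9 => slot 9
403: h=7, probe 7,8,9,10,0 => slot 0
372: h=9, probe 9,10,0,1 => slot 1
Table: [403, 372, 706, -, -, -, 501, 282, 436, 293, 43]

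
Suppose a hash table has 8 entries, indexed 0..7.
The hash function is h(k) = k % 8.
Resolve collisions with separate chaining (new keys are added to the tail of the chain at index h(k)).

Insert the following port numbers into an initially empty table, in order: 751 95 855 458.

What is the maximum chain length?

3

Insert 751: h=7, bucket 7 empty -> new chain.
Insert 95: h=7, bucket 7 nonempty -> append to chain.
Insert 855: h=7, bucket 7 nonempty -> append to chain.
Insert 458: h=2, bucket 2 empty -> new chain.
Final buckets:
0: -
1: -
2: 458
3: -
4: -
5: -
6: -
7: 751 -> 95 -> 855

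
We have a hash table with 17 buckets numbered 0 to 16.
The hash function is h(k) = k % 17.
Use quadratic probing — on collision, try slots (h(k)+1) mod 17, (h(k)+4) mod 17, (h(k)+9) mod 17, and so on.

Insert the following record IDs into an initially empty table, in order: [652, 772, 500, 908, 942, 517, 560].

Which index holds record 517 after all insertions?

15

652: h=6 → slot 6
772: h=7 → slot 7
500: h=7, probe 7,8 → slot 8
908: h=7, probe 7,8,11 → slot 11
942: h=7, probe 7,8,11,16 → slot 16
517: h=7, probe 7,8,11,16,6,15 → slot 15
560: h=16, probe 16,0 → slot 0
Table: [560, -, -, -, -, -, 652, 772, 500, -, -, 908, -, -, -, 517, 942]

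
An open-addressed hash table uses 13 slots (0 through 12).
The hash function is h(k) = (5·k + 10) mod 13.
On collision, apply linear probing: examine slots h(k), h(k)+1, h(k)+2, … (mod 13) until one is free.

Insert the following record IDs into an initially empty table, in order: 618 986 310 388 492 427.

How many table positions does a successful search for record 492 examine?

4

618: h=6 → slot 6
986: h=0 → slot 0
310: h=0, probe 0,1 → slot 1
388: h=0, probe 0,1,2 → slot 2
492: h=0, probe 0,1,2,3 → slot 3
427: h=0, probe 0,1,2,3,4 → slot 4
Table: [986, 310, 388, 492, 427, -, 618, -, -, -, -, -, -]
Lookup 492: h=0, probe 0,1,2,3 → found at 3.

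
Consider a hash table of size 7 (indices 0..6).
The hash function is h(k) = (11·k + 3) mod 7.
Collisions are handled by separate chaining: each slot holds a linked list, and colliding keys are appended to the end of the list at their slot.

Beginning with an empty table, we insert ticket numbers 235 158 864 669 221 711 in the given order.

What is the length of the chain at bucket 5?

5

Insert 235: h=5, bucket 5 empty -> new chain.
Insert 158: h=5, bucket 5 nonempty -> append to chain.
Insert 864: h=1, bucket 1 empty -> new chain.
Insert 669: h=5, bucket 5 nonempty -> append to chain.
Insert 221: h=5, bucket 5 nonempty -> append to chain.
Insert 711: h=5, bucket 5 nonempty -> append to chain.
Final buckets:
0: _
1: 864
2: _
3: _
4: _
5: 235 -> 158 -> 669 -> 221 -> 711
6: _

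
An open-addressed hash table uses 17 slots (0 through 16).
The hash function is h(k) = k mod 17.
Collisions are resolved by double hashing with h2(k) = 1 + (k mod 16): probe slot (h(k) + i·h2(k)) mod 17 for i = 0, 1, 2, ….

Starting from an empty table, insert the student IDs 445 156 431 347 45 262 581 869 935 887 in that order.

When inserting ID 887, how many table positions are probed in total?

Insert 445: h=3, slot 3 empty -> index 3.
Insert 156: h=3, h2=13, slot 3 occupied -> index 16.
Insert 431: h=6, slot 6 empty -> index 6.
Insert 347: h=7, slot 7 empty -> index 7.
Insert 45: h=11, slot 11 empty -> index 11.
Insert 262: h=7, h2=7, slot 7 occupied -> index 14.
Insert 581: h=3, h2=6, slot 3 occupied -> index 9.
Insert 869: h=2, slot 2 empty -> index 2.
Insert 935: h=0, slot 0 empty -> index 0.
Insert 887: h=3, h2=8, slots 3,11,2 occupied -> index 10.
Table: [935, ., 869, 445, ., ., 431, 347, ., 581, 887, 45, ., ., 262, ., 156]

4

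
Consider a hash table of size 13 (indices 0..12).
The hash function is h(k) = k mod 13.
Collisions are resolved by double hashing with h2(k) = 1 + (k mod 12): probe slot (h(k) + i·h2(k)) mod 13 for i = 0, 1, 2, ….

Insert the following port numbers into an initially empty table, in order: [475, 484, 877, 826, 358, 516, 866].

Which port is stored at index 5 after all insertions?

826

475 hashes to 7; slot 7 is free → place at 7.
484 hashes to 3; slot 3 is free → place at 3.
877 hashes to 6; slot 6 is free → place at 6.
826 hashes to 7, h2=11; 7 taken → place at 5.
358 hashes to 7, h2=11; 7,5,3 taken → place at 1.
516 hashes to 9; slot 9 is free → place at 9.
866 hashes to 8; slot 8 is free → place at 8.
Table: [-, 358, -, 484, -, 826, 877, 475, 866, 516, -, -, -]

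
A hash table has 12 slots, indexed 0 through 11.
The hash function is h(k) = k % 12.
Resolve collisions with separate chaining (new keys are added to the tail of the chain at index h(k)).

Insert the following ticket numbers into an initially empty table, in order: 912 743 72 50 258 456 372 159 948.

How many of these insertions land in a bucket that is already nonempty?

Insert 912: h=0, bucket 0 empty → new chain.
Insert 743: h=11, bucket 11 empty → new chain.
Insert 72: h=0, bucket 0 nonempty → append to chain.
Insert 50: h=2, bucket 2 empty → new chain.
Insert 258: h=6, bucket 6 empty → new chain.
Insert 456: h=0, bucket 0 nonempty → append to chain.
Insert 372: h=0, bucket 0 nonempty → append to chain.
Insert 159: h=3, bucket 3 empty → new chain.
Insert 948: h=0, bucket 0 nonempty → append to chain.
Final buckets:
0: 912 -> 72 -> 456 -> 372 -> 948
1: -
2: 50
3: 159
4: -
5: -
6: 258
7: -
8: -
9: -
10: -
11: 743

4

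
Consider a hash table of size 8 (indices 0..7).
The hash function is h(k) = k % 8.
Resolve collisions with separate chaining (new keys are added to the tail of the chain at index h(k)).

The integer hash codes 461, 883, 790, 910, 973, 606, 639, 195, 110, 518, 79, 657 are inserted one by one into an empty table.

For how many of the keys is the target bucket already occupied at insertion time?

461 → bucket 5
883 → bucket 3
790 → bucket 6
910 → bucket 6 (collision)
973 → bucket 5 (collision)
606 → bucket 6 (collision)
639 → bucket 7
195 → bucket 3 (collision)
110 → bucket 6 (collision)
518 → bucket 6 (collision)
79 → bucket 7 (collision)
657 → bucket 1
Final buckets:
0: _
1: 657
2: _
3: 883 -> 195
4: _
5: 461 -> 973
6: 790 -> 910 -> 606 -> 110 -> 518
7: 639 -> 79

7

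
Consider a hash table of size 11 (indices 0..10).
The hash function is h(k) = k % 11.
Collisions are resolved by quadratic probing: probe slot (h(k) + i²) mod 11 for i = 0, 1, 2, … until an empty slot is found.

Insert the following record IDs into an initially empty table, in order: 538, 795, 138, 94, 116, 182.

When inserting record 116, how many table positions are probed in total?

538: h=10 → slot 10
795: h=3 → slot 3
138: h=6 → slot 6
94: h=6, probe 6,7 → slot 7
116: h=6, probe 6,7,10,4 → slot 4
182: h=6, probe 6,7,10,4,0 → slot 0
Table: [182, ., ., 795, 116, ., 138, 94, ., ., 538]

4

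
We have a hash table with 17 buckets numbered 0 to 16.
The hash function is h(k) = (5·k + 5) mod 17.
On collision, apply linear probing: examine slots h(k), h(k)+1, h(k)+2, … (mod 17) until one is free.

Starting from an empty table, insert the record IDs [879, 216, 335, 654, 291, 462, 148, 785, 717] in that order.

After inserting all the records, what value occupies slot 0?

291

Insert 879: h=14, slot 14 empty -> index 14.
Insert 216: h=14, slot 14 occupied -> index 15.
Insert 335: h=14, slots 14,15 occupied -> index 16.
Insert 654: h=11, slot 11 empty -> index 11.
Insert 291: h=15, slots 15,16 occupied -> index 0.
Insert 462: h=3, slot 3 empty -> index 3.
Insert 148: h=14, slots 14,15,16,0 occupied -> index 1.
Insert 785: h=3, slot 3 occupied -> index 4.
Insert 717: h=3, slots 3,4 occupied -> index 5.
Table: [291, 148, ∅, 462, 785, 717, ∅, ∅, ∅, ∅, ∅, 654, ∅, ∅, 879, 216, 335]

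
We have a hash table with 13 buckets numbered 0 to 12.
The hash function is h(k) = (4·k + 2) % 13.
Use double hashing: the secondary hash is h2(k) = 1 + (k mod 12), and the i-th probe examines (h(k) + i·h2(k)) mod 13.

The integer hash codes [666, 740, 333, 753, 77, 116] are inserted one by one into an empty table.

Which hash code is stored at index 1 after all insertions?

666 hashes to 1; slot 1 is free => place at 1.
740 hashes to 11; slot 11 is free => place at 11.
333 hashes to 8; slot 8 is free => place at 8.
753 hashes to 11, h2=10; 11,8 taken => place at 5.
77 hashes to 11, h2=6; 11 taken => place at 4.
116 hashes to 11, h2=9; 11 taken => place at 7.
Table: [., 666, ., ., 77, 753, ., 116, 333, ., ., 740, .]

666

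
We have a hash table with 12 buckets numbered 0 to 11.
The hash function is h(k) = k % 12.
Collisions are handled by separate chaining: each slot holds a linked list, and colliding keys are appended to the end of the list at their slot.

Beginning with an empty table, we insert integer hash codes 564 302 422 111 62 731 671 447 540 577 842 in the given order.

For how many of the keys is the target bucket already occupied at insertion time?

564 -> bucket 0
302 -> bucket 2
422 -> bucket 2 (collision)
111 -> bucket 3
62 -> bucket 2 (collision)
731 -> bucket 11
671 -> bucket 11 (collision)
447 -> bucket 3 (collision)
540 -> bucket 0 (collision)
577 -> bucket 1
842 -> bucket 2 (collision)
Final buckets:
0: 564 -> 540
1: 577
2: 302 -> 422 -> 62 -> 842
3: 111 -> 447
4: _
5: _
6: _
7: _
8: _
9: _
10: _
11: 731 -> 671

6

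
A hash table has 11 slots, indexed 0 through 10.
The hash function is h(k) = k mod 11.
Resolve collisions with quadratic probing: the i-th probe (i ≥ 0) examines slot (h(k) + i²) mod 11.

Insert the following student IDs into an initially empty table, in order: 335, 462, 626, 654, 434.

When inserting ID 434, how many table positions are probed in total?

Insert 335: h=5, slot 5 empty => index 5.
Insert 462: h=0, slot 0 empty => index 0.
Insert 626: h=10, slot 10 empty => index 10.
Insert 654: h=5, slot 5 occupied => index 6.
Insert 434: h=5, slots 5,6 occupied => index 9.
Table: [462, -, -, -, -, 335, 654, -, -, 434, 626]

3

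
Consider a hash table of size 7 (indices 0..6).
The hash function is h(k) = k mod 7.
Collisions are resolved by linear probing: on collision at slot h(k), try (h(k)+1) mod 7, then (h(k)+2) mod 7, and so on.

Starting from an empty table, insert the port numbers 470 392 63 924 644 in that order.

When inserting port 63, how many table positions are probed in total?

470: h=1 -> slot 1
392: h=0 -> slot 0
63: h=0, probe 0,1,2 -> slot 2
924: h=0, probe 0,1,2,3 -> slot 3
644: h=0, probe 0,1,2,3,4 -> slot 4
Table: [392, 470, 63, 924, 644, —, —]

3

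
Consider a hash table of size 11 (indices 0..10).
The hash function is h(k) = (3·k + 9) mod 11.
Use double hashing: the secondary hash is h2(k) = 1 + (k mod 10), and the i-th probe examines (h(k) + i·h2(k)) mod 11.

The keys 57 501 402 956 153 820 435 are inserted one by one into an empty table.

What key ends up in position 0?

57 hashes to 4; slot 4 is free → place at 4.
501 hashes to 5; slot 5 is free → place at 5.
402 hashes to 5, h2=3; 5 taken → place at 8.
956 hashes to 6; slot 6 is free → place at 6.
153 hashes to 6, h2=4; 6 taken → place at 10.
820 hashes to 5, h2=1; 5,6 taken → place at 7.
435 hashes to 5, h2=6; 5 taken → place at 0.
Table: [435, -, -, -, 57, 501, 956, 820, 402, -, 153]

435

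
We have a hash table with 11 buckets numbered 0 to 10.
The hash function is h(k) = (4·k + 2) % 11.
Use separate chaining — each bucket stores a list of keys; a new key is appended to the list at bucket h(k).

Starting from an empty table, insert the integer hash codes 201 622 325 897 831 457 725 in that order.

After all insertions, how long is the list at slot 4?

201 → bucket 3
622 → bucket 4
325 → bucket 4 (collision)
897 → bucket 4 (collision)
831 → bucket 4 (collision)
457 → bucket 4 (collision)
725 → bucket 9
Final buckets:
0: —
1: —
2: —
3: 201
4: 622 -> 325 -> 897 -> 831 -> 457
5: —
6: —
7: —
8: —
9: 725
10: —

5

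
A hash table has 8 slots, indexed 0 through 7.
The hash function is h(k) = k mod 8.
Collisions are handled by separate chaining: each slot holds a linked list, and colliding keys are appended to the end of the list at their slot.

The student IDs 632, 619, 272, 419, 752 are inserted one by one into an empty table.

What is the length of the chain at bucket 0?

3

632 → bucket 0
619 → bucket 3
272 → bucket 0 (collision)
419 → bucket 3 (collision)
752 → bucket 0 (collision)
Final buckets:
0: 632 -> 272 -> 752
1: -
2: -
3: 619 -> 419
4: -
5: -
6: -
7: -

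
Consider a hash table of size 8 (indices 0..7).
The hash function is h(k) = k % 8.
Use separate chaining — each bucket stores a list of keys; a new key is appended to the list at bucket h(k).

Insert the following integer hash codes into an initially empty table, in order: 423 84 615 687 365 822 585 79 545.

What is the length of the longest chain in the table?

4

Insert 423: h=7, bucket 7 empty -> new chain.
Insert 84: h=4, bucket 4 empty -> new chain.
Insert 615: h=7, bucket 7 nonempty -> append to chain.
Insert 687: h=7, bucket 7 nonempty -> append to chain.
Insert 365: h=5, bucket 5 empty -> new chain.
Insert 822: h=6, bucket 6 empty -> new chain.
Insert 585: h=1, bucket 1 empty -> new chain.
Insert 79: h=7, bucket 7 nonempty -> append to chain.
Insert 545: h=1, bucket 1 nonempty -> append to chain.
Final buckets:
0: .
1: 585 -> 545
2: .
3: .
4: 84
5: 365
6: 822
7: 423 -> 615 -> 687 -> 79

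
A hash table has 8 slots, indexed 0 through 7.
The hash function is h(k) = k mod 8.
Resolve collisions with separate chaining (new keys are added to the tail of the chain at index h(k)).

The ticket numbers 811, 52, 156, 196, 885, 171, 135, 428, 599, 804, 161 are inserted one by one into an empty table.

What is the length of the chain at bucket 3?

Insert 811: h=3, bucket 3 empty → new chain.
Insert 52: h=4, bucket 4 empty → new chain.
Insert 156: h=4, bucket 4 nonempty → append to chain.
Insert 196: h=4, bucket 4 nonempty → append to chain.
Insert 885: h=5, bucket 5 empty → new chain.
Insert 171: h=3, bucket 3 nonempty → append to chain.
Insert 135: h=7, bucket 7 empty → new chain.
Insert 428: h=4, bucket 4 nonempty → append to chain.
Insert 599: h=7, bucket 7 nonempty → append to chain.
Insert 804: h=4, bucket 4 nonempty → append to chain.
Insert 161: h=1, bucket 1 empty → new chain.
Final buckets:
0: ∅
1: 161
2: ∅
3: 811 -> 171
4: 52 -> 156 -> 196 -> 428 -> 804
5: 885
6: ∅
7: 135 -> 599

2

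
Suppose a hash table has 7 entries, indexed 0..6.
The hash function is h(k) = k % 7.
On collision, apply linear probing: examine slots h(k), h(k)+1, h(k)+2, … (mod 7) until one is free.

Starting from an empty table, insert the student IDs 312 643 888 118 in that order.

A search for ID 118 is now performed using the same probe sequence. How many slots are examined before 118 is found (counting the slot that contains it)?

312: h=4 => slot 4
643: h=6 => slot 6
888: h=6, probe 6,0 => slot 0
118: h=6, probe 6,0,1 => slot 1
Table: [888, 118, —, —, 312, —, 643]
Lookup 118: h=6, probe 6,0,1 → found at 1.

3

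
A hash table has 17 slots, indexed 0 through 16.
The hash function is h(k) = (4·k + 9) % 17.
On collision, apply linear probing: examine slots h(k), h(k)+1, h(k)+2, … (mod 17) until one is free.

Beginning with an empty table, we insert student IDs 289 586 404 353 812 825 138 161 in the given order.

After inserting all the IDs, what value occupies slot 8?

161

Insert 289: h=9, slot 9 empty → index 9.
Insert 586: h=7, slot 7 empty → index 7.
Insert 404: h=10, slot 10 empty → index 10.
Insert 353: h=10, slot 10 occupied → index 11.
Insert 812: h=10, slots 10,11 occupied → index 12.
Insert 825: h=11, slots 11,12 occupied → index 13.
Insert 138: h=0, slot 0 empty → index 0.
Insert 161: h=7, slot 7 occupied → index 8.
Table: [138, ∅, ∅, ∅, ∅, ∅, ∅, 586, 161, 289, 404, 353, 812, 825, ∅, ∅, ∅]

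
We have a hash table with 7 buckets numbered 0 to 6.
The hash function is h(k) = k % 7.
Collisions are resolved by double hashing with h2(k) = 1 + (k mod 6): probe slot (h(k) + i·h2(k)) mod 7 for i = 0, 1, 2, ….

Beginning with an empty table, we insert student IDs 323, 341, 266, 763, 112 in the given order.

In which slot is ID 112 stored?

323: h=1 -> slot 1
341: h=5 -> slot 5
266: h=0 -> slot 0
763: h=0, h2=2, probe 0,2 -> slot 2
112: h=0, h2=5, probe 0,5,3 -> slot 3
Table: [266, 323, 763, 112, _, 341, _]

3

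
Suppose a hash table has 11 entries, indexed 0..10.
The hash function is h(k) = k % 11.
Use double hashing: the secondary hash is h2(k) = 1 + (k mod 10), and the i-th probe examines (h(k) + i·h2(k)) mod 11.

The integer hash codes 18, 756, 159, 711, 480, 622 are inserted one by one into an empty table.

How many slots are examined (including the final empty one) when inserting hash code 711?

18 hashes to 7; slot 7 is free -> place at 7.
756 hashes to 8; slot 8 is free -> place at 8.
159 hashes to 5; slot 5 is free -> place at 5.
711 hashes to 7, h2=2; 7 taken -> place at 9.
480 hashes to 7, h2=1; 7,8,9 taken -> place at 10.
622 hashes to 6; slot 6 is free -> place at 6.
Table: [_, _, _, _, _, 159, 622, 18, 756, 711, 480]

2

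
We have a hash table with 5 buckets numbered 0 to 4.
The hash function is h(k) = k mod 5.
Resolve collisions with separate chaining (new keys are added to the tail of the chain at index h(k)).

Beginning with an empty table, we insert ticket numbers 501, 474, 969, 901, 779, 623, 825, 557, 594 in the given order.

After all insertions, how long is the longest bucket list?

4

501 -> bucket 1
474 -> bucket 4
969 -> bucket 4 (collision)
901 -> bucket 1 (collision)
779 -> bucket 4 (collision)
623 -> bucket 3
825 -> bucket 0
557 -> bucket 2
594 -> bucket 4 (collision)
Final buckets:
0: 825
1: 501 -> 901
2: 557
3: 623
4: 474 -> 969 -> 779 -> 594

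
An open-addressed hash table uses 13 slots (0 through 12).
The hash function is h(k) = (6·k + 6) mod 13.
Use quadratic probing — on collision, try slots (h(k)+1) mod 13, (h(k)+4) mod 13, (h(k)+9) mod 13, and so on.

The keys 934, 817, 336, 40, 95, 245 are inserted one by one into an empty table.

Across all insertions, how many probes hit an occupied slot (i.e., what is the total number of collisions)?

6

934 hashes to 7; slot 7 is free -> place at 7.
817 hashes to 7; 7 taken -> place at 8.
336 hashes to 7; 7,8 taken -> place at 11.
40 hashes to 12; slot 12 is free -> place at 12.
95 hashes to 4; slot 4 is free -> place at 4.
245 hashes to 7; 7,8,11 taken -> place at 3.
Table: [_, _, _, 245, 95, _, _, 934, 817, _, _, 336, 40]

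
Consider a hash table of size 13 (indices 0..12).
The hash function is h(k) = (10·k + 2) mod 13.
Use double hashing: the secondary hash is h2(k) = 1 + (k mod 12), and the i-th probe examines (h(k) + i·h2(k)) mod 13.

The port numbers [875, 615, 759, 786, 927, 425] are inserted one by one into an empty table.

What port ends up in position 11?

875: h=3 → slot 3
615: h=3, h2=4, probe 3,7 → slot 7
759: h=0 → slot 0
786: h=10 → slot 10
927: h=3, h2=4, probe 3,7,11 → slot 11
425: h=1 → slot 1
Table: [759, 425, ., 875, ., ., ., 615, ., ., 786, 927, .]

927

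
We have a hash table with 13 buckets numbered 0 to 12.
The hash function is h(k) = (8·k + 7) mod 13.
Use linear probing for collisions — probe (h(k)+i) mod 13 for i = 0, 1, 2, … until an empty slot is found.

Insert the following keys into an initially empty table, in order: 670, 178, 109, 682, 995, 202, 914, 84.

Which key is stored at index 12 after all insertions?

Insert 670: h=11, slot 11 empty -> index 11.
Insert 178: h=1, slot 1 empty -> index 1.
Insert 109: h=8, slot 8 empty -> index 8.
Insert 682: h=3, slot 3 empty -> index 3.
Insert 995: h=11, slot 11 occupied -> index 12.
Insert 202: h=11, slots 11,12 occupied -> index 0.
Insert 914: h=0, slots 0,1 occupied -> index 2.
Insert 84: h=3, slot 3 occupied -> index 4.
Table: [202, 178, 914, 682, 84, ., ., ., 109, ., ., 670, 995]

995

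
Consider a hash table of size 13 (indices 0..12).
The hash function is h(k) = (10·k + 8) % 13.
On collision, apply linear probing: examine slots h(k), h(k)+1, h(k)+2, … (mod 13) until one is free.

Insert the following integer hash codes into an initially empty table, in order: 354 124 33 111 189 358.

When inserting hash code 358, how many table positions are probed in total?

5

354: h=12 => slot 12
124: h=0 => slot 0
33: h=0, probe 0,1 => slot 1
111: h=0, probe 0,1,2 => slot 2
189: h=0, probe 0,1,2,3 => slot 3
358: h=0, probe 0,1,2,3,4 => slot 4
Table: [124, 33, 111, 189, 358, ∅, ∅, ∅, ∅, ∅, ∅, ∅, 354]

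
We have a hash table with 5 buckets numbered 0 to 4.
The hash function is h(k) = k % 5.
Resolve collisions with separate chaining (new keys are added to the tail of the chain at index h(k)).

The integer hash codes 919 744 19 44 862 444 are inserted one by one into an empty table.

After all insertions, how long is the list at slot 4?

919 -> bucket 4
744 -> bucket 4 (collision)
19 -> bucket 4 (collision)
44 -> bucket 4 (collision)
862 -> bucket 2
444 -> bucket 4 (collision)
Final buckets:
0: _
1: _
2: 862
3: _
4: 919 -> 744 -> 19 -> 44 -> 444

5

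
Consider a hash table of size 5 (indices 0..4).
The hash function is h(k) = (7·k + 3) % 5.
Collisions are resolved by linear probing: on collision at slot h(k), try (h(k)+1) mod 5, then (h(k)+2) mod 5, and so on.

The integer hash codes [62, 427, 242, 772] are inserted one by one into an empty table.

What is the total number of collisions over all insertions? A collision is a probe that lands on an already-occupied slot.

6

62: h=2 -> slot 2
427: h=2, probe 2,3 -> slot 3
242: h=2, probe 2,3,4 -> slot 4
772: h=2, probe 2,3,4,0 -> slot 0
Table: [772, —, 62, 427, 242]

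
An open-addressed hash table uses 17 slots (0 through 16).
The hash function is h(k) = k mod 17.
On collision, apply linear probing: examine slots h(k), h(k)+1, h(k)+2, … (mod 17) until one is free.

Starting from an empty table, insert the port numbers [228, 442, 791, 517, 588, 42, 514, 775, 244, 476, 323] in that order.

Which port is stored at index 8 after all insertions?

228: h=7 → slot 7
442: h=0 → slot 0
791: h=9 → slot 9
517: h=7, probe 7,8 → slot 8
588: h=10 → slot 10
42: h=8, probe 8,9,10,11 → slot 11
514: h=4 → slot 4
775: h=10, probe 10,11,12 → slot 12
244: h=6 → slot 6
476: h=0, probe 0,1 → slot 1
323: h=0, probe 0,1,2 → slot 2
Table: [442, 476, 323, ., 514, ., 244, 228, 517, 791, 588, 42, 775, ., ., ., .]

517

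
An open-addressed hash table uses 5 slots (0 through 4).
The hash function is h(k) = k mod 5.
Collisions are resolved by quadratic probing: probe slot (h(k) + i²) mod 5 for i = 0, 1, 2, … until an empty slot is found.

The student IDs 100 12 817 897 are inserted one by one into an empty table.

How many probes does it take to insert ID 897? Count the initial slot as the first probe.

100: h=0 -> slot 0
12: h=2 -> slot 2
817: h=2, probe 2,3 -> slot 3
897: h=2, probe 2,3,1 -> slot 1
Table: [100, 897, 12, 817, ∅]

3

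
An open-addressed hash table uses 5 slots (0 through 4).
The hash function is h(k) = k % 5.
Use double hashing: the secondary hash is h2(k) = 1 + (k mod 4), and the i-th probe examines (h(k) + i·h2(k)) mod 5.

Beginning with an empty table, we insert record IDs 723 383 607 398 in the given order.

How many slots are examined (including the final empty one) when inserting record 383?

723 hashes to 3; slot 3 is free → place at 3.
383 hashes to 3, h2=4; 3 taken → place at 2.
607 hashes to 2, h2=4; 2 taken → place at 1.
398 hashes to 3, h2=3; 3,1 taken → place at 4.
Table: [., 607, 383, 723, 398]

2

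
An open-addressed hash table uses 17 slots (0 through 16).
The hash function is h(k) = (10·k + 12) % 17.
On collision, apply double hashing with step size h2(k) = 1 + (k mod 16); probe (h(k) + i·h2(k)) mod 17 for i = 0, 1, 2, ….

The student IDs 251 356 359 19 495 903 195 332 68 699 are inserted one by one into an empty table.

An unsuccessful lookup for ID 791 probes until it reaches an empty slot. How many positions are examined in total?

251 hashes to 6; slot 6 is free → place at 6.
356 hashes to 2; slot 2 is free → place at 2.
359 hashes to 15; slot 15 is free → place at 15.
19 hashes to 15, h2=4; 15,2,6 taken → place at 10.
495 hashes to 15, h2=16; 15 taken → place at 14.
903 hashes to 15, h2=8; 15,6,14 taken → place at 5.
195 hashes to 7; slot 7 is free → place at 7.
332 hashes to 0; slot 0 is free → place at 0.
68 hashes to 12; slot 12 is free → place at 12.
699 hashes to 15, h2=12; 15,10,5,0,12,7,2,14 taken → place at 9.
Table: [332, ∅, 356, ∅, ∅, 903, 251, 195, ∅, 699, 19, ∅, 68, ∅, 495, 359, ∅]
Lookup 791: h=0, h2=8, probe 0,8 → slot 8 empty, not found.

2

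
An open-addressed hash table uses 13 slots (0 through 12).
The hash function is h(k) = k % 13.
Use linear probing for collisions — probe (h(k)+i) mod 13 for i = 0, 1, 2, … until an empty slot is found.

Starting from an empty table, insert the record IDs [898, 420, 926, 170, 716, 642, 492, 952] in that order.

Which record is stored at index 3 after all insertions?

898 hashes to 1; slot 1 is free → place at 1.
420 hashes to 4; slot 4 is free → place at 4.
926 hashes to 3; slot 3 is free → place at 3.
170 hashes to 1; 1 taken → place at 2.
716 hashes to 1; 1,2,3,4 taken → place at 5.
642 hashes to 5; 5 taken → place at 6.
492 hashes to 11; slot 11 is free → place at 11.
952 hashes to 3; 3,4,5,6 taken → place at 7.
Table: [., 898, 170, 926, 420, 716, 642, 952, ., ., ., 492, .]

926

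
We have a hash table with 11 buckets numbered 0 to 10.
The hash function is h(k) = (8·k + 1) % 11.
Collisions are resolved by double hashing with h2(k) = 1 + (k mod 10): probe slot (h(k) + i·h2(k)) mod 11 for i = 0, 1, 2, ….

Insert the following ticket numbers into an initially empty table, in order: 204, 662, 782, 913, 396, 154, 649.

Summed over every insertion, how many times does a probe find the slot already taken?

5

Insert 204: h=5, slot 5 empty → index 5.
Insert 662: h=6, slot 6 empty → index 6.
Insert 782: h=9, slot 9 empty → index 9.
Insert 913: h=1, slot 1 empty → index 1.
Insert 396: h=1, h2=7, slot 1 occupied → index 8.
Insert 154: h=1, h2=5, slots 1,6 occupied → index 0.
Insert 649: h=1, h2=10, slots 1,0 occupied → index 10.
Table: [154, 913, ., ., ., 204, 662, ., 396, 782, 649]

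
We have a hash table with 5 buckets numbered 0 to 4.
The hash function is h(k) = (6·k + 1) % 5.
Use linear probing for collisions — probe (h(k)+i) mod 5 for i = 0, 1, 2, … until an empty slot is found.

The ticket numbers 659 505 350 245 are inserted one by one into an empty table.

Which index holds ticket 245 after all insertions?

3

659: h=0 → slot 0
505: h=1 → slot 1
350: h=1, probe 1,2 → slot 2
245: h=1, probe 1,2,3 → slot 3
Table: [659, 505, 350, 245, .]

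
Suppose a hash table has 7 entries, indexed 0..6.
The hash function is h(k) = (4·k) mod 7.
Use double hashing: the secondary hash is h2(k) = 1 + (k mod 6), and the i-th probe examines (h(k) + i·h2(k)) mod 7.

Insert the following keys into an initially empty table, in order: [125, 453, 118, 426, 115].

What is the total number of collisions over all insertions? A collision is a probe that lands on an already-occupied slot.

2

Insert 125: h=3, slot 3 empty → index 3.
Insert 453: h=6, slot 6 empty → index 6.
Insert 118: h=3, h2=5, slot 3 occupied → index 1.
Insert 426: h=3, h2=1, slot 3 occupied → index 4.
Insert 115: h=5, slot 5 empty → index 5.
Table: [_, 118, _, 125, 426, 115, 453]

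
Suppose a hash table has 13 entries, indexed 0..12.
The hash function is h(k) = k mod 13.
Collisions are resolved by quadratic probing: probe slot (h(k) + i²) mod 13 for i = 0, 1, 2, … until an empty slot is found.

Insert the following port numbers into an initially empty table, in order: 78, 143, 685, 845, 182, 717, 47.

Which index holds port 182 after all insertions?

78: h=0 => slot 0
143: h=0, probe 0,1 => slot 1
685: h=9 => slot 9
845: h=0, probe 0,1,4 => slot 4
182: h=0, probe 0,1,4,9,3 => slot 3
717: h=2 => slot 2
47: h=8 => slot 8
Table: [78, 143, 717, 182, 845, -, -, -, 47, 685, -, -, -]

3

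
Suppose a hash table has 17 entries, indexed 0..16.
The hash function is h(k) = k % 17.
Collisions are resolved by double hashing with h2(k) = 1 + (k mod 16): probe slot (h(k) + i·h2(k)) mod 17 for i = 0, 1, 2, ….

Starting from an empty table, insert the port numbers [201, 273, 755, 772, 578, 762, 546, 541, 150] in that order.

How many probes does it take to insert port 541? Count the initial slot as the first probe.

201: h=14 → slot 14
273: h=1 → slot 1
755: h=7 → slot 7
772: h=7, h2=5, probe 7,12 → slot 12
578: h=0 → slot 0
762: h=14, h2=11, probe 14,8 → slot 8
546: h=2 → slot 2
541: h=14, h2=14, probe 14,11 → slot 11
150: h=14, h2=7, probe 14,4 → slot 4
Table: [578, 273, 546, -, 150, -, -, 755, 762, -, -, 541, 772, -, 201, -, -]

2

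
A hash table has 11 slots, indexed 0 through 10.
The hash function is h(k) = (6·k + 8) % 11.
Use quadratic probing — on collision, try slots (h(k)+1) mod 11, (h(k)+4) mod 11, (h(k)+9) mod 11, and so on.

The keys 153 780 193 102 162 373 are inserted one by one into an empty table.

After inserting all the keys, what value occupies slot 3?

780

153 hashes to 2; slot 2 is free → place at 2.
780 hashes to 2; 2 taken → place at 3.
193 hashes to 0; slot 0 is free → place at 0.
102 hashes to 4; slot 4 is free → place at 4.
162 hashes to 1; slot 1 is free → place at 1.
373 hashes to 2; 2,3 taken → place at 6.
Table: [193, 162, 153, 780, 102, _, 373, _, _, _, _]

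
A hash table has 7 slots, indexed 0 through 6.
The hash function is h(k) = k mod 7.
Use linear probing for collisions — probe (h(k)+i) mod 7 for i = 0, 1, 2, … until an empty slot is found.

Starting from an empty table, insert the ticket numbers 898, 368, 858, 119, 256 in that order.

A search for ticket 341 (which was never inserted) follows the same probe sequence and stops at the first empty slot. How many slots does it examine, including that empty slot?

Insert 898: h=2, slot 2 empty => index 2.
Insert 368: h=4, slot 4 empty => index 4.
Insert 858: h=4, slot 4 occupied => index 5.
Insert 119: h=0, slot 0 empty => index 0.
Insert 256: h=4, slots 4,5 occupied => index 6.
Table: [119, —, 898, —, 368, 858, 256]
Lookup 341: h=5, probe 5,6,0,1 → slot 1 empty, not found.

4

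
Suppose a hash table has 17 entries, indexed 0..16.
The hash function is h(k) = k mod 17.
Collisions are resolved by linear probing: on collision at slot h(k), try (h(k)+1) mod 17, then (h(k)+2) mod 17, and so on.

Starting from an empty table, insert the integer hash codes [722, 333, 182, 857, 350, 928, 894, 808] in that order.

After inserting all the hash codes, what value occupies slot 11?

722: h=8 => slot 8
333: h=10 => slot 10
182: h=12 => slot 12
857: h=7 => slot 7
350: h=10, probe 10,11 => slot 11
928: h=10, probe 10,11,12,13 => slot 13
894: h=10, probe 10,11,12,13,14 => slot 14
808: h=9 => slot 9
Table: [∅, ∅, ∅, ∅, ∅, ∅, ∅, 857, 722, 808, 333, 350, 182, 928, 894, ∅, ∅]

350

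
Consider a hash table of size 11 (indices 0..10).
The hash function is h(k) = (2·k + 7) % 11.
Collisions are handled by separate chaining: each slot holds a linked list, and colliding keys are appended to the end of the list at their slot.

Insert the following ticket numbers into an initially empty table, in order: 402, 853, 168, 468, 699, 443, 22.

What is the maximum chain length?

402 → bucket 8
853 → bucket 8 (collision)
168 → bucket 2
468 → bucket 8 (collision)
699 → bucket 8 (collision)
443 → bucket 2 (collision)
22 → bucket 7
Final buckets:
0: .
1: .
2: 168 -> 443
3: .
4: .
5: .
6: .
7: 22
8: 402 -> 853 -> 468 -> 699
9: .
10: .

4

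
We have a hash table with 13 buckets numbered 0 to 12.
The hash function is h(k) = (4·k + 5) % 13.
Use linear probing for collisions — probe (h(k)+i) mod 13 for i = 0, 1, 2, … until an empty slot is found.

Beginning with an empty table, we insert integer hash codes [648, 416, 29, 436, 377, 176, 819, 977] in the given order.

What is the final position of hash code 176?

8

648 hashes to 10; slot 10 is free => place at 10.
416 hashes to 5; slot 5 is free => place at 5.
29 hashes to 4; slot 4 is free => place at 4.
436 hashes to 7; slot 7 is free => place at 7.
377 hashes to 5; 5 taken => place at 6.
176 hashes to 7; 7 taken => place at 8.
819 hashes to 5; 5,6,7,8 taken => place at 9.
977 hashes to 0; slot 0 is free => place at 0.
Table: [977, _, _, _, 29, 416, 377, 436, 176, 819, 648, _, _]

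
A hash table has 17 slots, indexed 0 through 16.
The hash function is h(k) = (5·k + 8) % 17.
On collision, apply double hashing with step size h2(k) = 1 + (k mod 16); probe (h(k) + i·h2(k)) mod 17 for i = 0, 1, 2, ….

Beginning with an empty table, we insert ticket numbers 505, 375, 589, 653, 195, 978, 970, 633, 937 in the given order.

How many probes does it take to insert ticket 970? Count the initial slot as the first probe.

505 hashes to 0; slot 0 is free -> place at 0.
375 hashes to 13; slot 13 is free -> place at 13.
589 hashes to 12; slot 12 is free -> place at 12.
653 hashes to 9; slot 9 is free -> place at 9.
195 hashes to 14; slot 14 is free -> place at 14.
978 hashes to 2; slot 2 is free -> place at 2.
970 hashes to 13, h2=11; 13 taken -> place at 7.
633 hashes to 11; slot 11 is free -> place at 11.
937 hashes to 1; slot 1 is free -> place at 1.
Table: [505, 937, 978, —, —, —, —, 970, —, 653, —, 633, 589, 375, 195, —, —]

2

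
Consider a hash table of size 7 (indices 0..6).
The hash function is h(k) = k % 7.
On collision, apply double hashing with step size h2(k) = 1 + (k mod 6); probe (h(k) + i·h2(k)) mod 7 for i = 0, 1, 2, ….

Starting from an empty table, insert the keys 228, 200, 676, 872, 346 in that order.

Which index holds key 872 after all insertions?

228: h=4 => slot 4
200: h=4, h2=3, probe 4,0 => slot 0
676: h=4, h2=5, probe 4,2 => slot 2
872: h=4, h2=3, probe 4,0,3 => slot 3
346: h=3, h2=5, probe 3,1 => slot 1
Table: [200, 346, 676, 872, 228, _, _]

3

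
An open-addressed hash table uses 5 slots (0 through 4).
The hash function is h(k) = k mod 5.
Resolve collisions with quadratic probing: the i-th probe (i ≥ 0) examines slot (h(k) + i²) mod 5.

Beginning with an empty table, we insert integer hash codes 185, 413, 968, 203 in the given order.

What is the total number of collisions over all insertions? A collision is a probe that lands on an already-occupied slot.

3

185 hashes to 0; slot 0 is free -> place at 0.
413 hashes to 3; slot 3 is free -> place at 3.
968 hashes to 3; 3 taken -> place at 4.
203 hashes to 3; 3,4 taken -> place at 2.
Table: [185, _, 203, 413, 968]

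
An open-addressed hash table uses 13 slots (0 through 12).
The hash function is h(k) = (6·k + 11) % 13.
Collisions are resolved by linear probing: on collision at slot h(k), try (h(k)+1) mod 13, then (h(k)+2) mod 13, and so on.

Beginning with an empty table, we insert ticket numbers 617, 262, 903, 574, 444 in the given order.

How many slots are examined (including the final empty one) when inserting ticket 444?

3

617: h=8 → slot 8
262: h=10 → slot 10
903: h=8, probe 8,9 → slot 9
574: h=10, probe 10,11 → slot 11
444: h=10, probe 10,11,12 → slot 12
Table: [., ., ., ., ., ., ., ., 617, 903, 262, 574, 444]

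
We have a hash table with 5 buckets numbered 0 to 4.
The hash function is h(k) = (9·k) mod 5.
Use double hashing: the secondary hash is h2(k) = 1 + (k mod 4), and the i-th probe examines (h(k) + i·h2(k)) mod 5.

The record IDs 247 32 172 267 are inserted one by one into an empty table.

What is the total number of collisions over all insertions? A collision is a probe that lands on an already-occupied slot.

4

247: h=3 -> slot 3
32: h=3, h2=1, probe 3,4 -> slot 4
172: h=3, h2=1, probe 3,4,0 -> slot 0
267: h=3, h2=4, probe 3,2 -> slot 2
Table: [172, ., 267, 247, 32]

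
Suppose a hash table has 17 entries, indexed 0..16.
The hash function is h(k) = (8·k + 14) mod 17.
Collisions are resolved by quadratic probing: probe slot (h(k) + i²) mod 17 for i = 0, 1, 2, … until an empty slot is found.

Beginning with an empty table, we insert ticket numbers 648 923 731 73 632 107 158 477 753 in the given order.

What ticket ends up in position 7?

107

Insert 648: h=13, slot 13 empty → index 13.
Insert 923: h=3, slot 3 empty → index 3.
Insert 731: h=14, slot 14 empty → index 14.
Insert 73: h=3, slot 3 occupied → index 4.
Insert 632: h=4, slot 4 occupied → index 5.
Insert 107: h=3, slots 3,4 occupied → index 7.
Insert 158: h=3, slots 3,4,7 occupied → index 12.
Insert 477: h=5, slot 5 occupied → index 6.
Insert 753: h=3, slots 3,4,7,12 occupied → index 2.
Table: [-, -, 753, 923, 73, 632, 477, 107, -, -, -, -, 158, 648, 731, -, -]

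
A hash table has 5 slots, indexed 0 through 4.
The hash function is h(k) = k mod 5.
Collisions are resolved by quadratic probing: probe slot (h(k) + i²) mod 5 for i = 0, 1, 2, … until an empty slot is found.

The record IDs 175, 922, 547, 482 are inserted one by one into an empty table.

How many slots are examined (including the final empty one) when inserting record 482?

3

175: h=0 → slot 0
922: h=2 → slot 2
547: h=2, probe 2,3 → slot 3
482: h=2, probe 2,3,1 → slot 1
Table: [175, 482, 922, 547, -]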